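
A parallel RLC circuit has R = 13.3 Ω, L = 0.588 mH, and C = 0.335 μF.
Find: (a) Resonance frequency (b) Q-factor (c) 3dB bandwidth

Step 1 — Resonance: ω₀ = 1/√(LC) = 1/√(0.000588·3.35e-07) = 7.125e+04 rad/s.
Step 2 — f₀ = ω₀/(2π) = 1.134e+04 Hz.
Step 3 — Parallel Q: Q = R/(ω₀L) = 13.3/(7.125e+04·0.000588) = 0.3175.
Step 4 — Bandwidth: Δω = ω₀/Q = 2.244e+05 rad/s; BW = Δω/(2π) = 3.572e+04 Hz.

(a) f₀ = 1.134e+04 Hz  (b) Q = 0.3175  (c) BW = 3.572e+04 Hz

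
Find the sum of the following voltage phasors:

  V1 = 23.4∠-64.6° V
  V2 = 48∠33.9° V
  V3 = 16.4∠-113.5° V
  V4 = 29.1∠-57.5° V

Step 1 — Convert each phasor to rectangular form:
  V1 = 23.4·(cos(-64.6°) + j·sin(-64.6°)) = 10.04 - j21.14 V
  V2 = 48·(cos(33.9°) + j·sin(33.9°)) = 39.84 + j26.77 V
  V3 = 16.4·(cos(-113.5°) + j·sin(-113.5°)) = -6.539 - j15.04 V
  V4 = 29.1·(cos(-57.5°) + j·sin(-57.5°)) = 15.64 - j24.54 V
Step 2 — Sum components: V_total = 58.97 - j33.95 V.
Step 3 — Convert to polar: |V_total| = 68.05 V, ∠V_total = -29.9°.

V_total = 68.05∠-29.9° V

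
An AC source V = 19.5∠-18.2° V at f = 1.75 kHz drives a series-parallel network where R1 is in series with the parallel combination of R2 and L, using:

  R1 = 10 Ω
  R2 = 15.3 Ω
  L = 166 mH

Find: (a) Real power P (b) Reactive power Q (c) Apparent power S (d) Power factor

Step 1 — Angular frequency: ω = 2π·f = 2π·1750 = 1.1e+04 rad/s.
Step 2 — Component impedances:
  R1: Z = R = 10 Ω
  R2: Z = R = 15.3 Ω
  L: Z = jωL = j·1.1e+04·0.166 = 0 + j1825 Ω
Step 3 — Parallel branch: R2 || L = 1/(1/R2 + 1/L) = 15.3 + j0.1282 Ω.
Step 4 — Series with R1: Z_total = R1 + (R2 || L) = 25.3 + j0.1282 Ω = 25.3∠0.3° Ω.
Step 5 — Source phasor: V = 19.5∠-18.2° V = 18.52 - j6.091 V.
Step 6 — Current: I = V / Z = 0.731 - j0.2444 A = 0.7708∠-18.5° A.
Step 7 — Complex power: S = V·I* = 15.03 + j0.07619 VA.
Step 8 — Real power: P = Re(S) = 15.03 W.
Step 9 — Reactive power: Q = Im(S) = 0.07619 VAR.
Step 10 — Apparent power: |S| = 15.03 VA.
Step 11 — Power factor: PF = P/|S| = 1 (lagging).

(a) P = 15.03 W  (b) Q = 0.07619 VAR  (c) S = 15.03 VA  (d) PF = 1 (lagging)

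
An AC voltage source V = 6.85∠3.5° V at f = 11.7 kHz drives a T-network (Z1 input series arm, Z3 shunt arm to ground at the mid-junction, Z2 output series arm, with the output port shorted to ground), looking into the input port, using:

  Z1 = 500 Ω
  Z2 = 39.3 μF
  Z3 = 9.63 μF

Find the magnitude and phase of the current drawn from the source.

Step 1 — Angular frequency: ω = 2π·f = 2π·1.17e+04 = 7.351e+04 rad/s.
Step 2 — Component impedances:
  Z1: Z = R = 500 Ω
  Z2: Z = 1/(jωC) = -j/(ω·C) = 0 - j0.3461 Ω
  Z3: Z = 1/(jωC) = -j/(ω·C) = 0 - j1.413 Ω
Step 3 — With the output port shorted to ground, the output series arm Z2 runs from the junction to ground; the shunt arm Z3 also runs from the junction to ground. They appear in parallel: Z3 || Z2 = 0 - j0.278 Ω.
Step 4 — Series with input arm Z1: Z_in = Z1 + (Z3 || Z2) = 500 - j0.278 Ω = 500∠-0.0° Ω.
Step 5 — Source phasor: V = 6.85∠3.5° V = 6.837 + j0.4182 V.
Step 6 — Ohm's law: I = V / Z_total = (6.837 + j0.4182) / (500 - j0.278) = 0.01367 + j0.000844 A.
Step 7 — Convert to polar: |I| = 0.0137 A, ∠I = 3.5°.

I = 0.0137∠3.5° A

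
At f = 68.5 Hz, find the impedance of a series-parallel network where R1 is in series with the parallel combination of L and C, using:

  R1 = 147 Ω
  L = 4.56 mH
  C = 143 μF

Step 1 — Angular frequency: ω = 2π·f = 2π·68.5 = 430.4 rad/s.
Step 2 — Component impedances:
  R1: Z = R = 147 Ω
  L: Z = jωL = j·430.4·0.00456 = 0 + j1.963 Ω
  C: Z = 1/(jωC) = -j/(ω·C) = 0 - j16.25 Ω
Step 3 — Parallel branch: L || C = 1/(1/L + 1/C) = 0 + j2.232 Ω.
Step 4 — Series with R1: Z_total = R1 + (L || C) = 147 + j2.232 Ω = 147∠0.9° Ω.

Z = 147 + j2.232 Ω = 147∠0.9° Ω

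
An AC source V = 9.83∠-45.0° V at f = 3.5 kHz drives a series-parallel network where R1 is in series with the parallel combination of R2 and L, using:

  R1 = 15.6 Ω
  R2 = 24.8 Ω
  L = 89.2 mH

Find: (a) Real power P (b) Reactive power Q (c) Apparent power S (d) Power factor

Step 1 — Angular frequency: ω = 2π·f = 2π·3500 = 2.199e+04 rad/s.
Step 2 — Component impedances:
  R1: Z = R = 15.6 Ω
  R2: Z = R = 24.8 Ω
  L: Z = jωL = j·2.199e+04·0.0892 = 0 + j1962 Ω
Step 3 — Parallel branch: R2 || L = 1/(1/R2 + 1/L) = 24.8 + j0.3135 Ω.
Step 4 — Series with R1: Z_total = R1 + (R2 || L) = 40.4 + j0.3135 Ω = 40.4∠0.4° Ω.
Step 5 — Source phasor: V = 9.83∠-45.0° V = 6.951 - j6.951 V.
Step 6 — Current: I = V / Z = 0.1707 - j0.1734 A = 0.2433∠-45.4° A.
Step 7 — Complex power: S = V·I* = 2.392 + j0.01856 VA.
Step 8 — Real power: P = Re(S) = 2.392 W.
Step 9 — Reactive power: Q = Im(S) = 0.01856 VAR.
Step 10 — Apparent power: |S| = 2.392 VA.
Step 11 — Power factor: PF = P/|S| = 1 (lagging).

(a) P = 2.392 W  (b) Q = 0.01856 VAR  (c) S = 2.392 VA  (d) PF = 1 (lagging)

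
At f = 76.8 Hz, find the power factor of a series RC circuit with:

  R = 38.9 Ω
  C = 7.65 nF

Step 1 — Angular frequency: ω = 2π·f = 2π·76.8 = 482.5 rad/s.
Step 2 — Component impedances:
  R: Z = R = 38.9 Ω
  C: Z = 1/(jωC) = -j/(ω·C) = 0 - j2.709e+05 Ω
Step 3 — Series combination: Z_total = R + C = 38.9 - j2.709e+05 Ω = 2.709e+05∠-90.0° Ω.
Step 4 — Power factor: PF = cos(φ) = Re(Z)/|Z| = 38.9/2.709e+05 = 0.0001436.
Step 5 — Type: Im(Z) = -2.709e+05 ⇒ leading (phase φ = -90.0°).

PF = 0.0001436 (leading, φ = -90.0°)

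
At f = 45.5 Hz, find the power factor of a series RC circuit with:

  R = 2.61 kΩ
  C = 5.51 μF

Step 1 — Angular frequency: ω = 2π·f = 2π·45.5 = 285.9 rad/s.
Step 2 — Component impedances:
  R: Z = R = 2610 Ω
  C: Z = 1/(jωC) = -j/(ω·C) = 0 - j634.8 Ω
Step 3 — Series combination: Z_total = R + C = 2610 - j634.8 Ω = 2686∠-13.7° Ω.
Step 4 — Power factor: PF = cos(φ) = Re(Z)/|Z| = 2610/2686 = 0.9717.
Step 5 — Type: Im(Z) = -634.8 ⇒ leading (phase φ = -13.7°).

PF = 0.9717 (leading, φ = -13.7°)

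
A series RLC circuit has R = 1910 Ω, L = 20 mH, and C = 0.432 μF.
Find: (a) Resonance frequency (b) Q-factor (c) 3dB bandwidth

Step 1 — Resonance: ω₀ = 1/√(LC) = 1/√(0.02·4.32e-07) = 1.076e+04 rad/s.
Step 2 — f₀ = ω₀/(2π) = 1712 Hz.
Step 3 — Series Q: Q = ω₀L/R = 1.076e+04·0.02/1910 = 0.1127.
Step 4 — Bandwidth: Δω = ω₀/Q = 9.55e+04 rad/s; BW = Δω/(2π) = 1.52e+04 Hz.

(a) f₀ = 1712 Hz  (b) Q = 0.1127  (c) BW = 1.52e+04 Hz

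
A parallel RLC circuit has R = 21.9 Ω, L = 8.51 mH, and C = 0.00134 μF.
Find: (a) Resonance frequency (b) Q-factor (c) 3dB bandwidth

Step 1 — Resonance: ω₀ = 1/√(LC) = 1/√(0.00851·1.34e-09) = 2.961e+05 rad/s.
Step 2 — f₀ = ω₀/(2π) = 4.713e+04 Hz.
Step 3 — Parallel Q: Q = R/(ω₀L) = 21.9/(2.961e+05·0.00851) = 0.00869.
Step 4 — Bandwidth: Δω = ω₀/Q = 3.408e+07 rad/s; BW = Δω/(2π) = 5.423e+06 Hz.

(a) f₀ = 4.713e+04 Hz  (b) Q = 0.00869  (c) BW = 5.423e+06 Hz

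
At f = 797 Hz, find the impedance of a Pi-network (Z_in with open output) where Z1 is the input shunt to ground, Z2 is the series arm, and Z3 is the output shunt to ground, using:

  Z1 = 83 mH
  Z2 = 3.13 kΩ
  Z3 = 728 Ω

Step 1 — Angular frequency: ω = 2π·f = 2π·797 = 5008 rad/s.
Step 2 — Component impedances:
  Z1: Z = jωL = j·5008·0.083 = 0 + j415.6 Ω
  Z2: Z = R = 3130 Ω
  Z3: Z = R = 728 Ω
Step 3 — With open output, the series arm Z2 and the output shunt Z3 appear in series to ground: Z2 + Z3 = 3858 Ω.
Step 4 — Parallel with input shunt Z1: Z_in = Z1 || (Z2 + Z3) = 44.26 + j410.9 Ω = 413.2∠83.9° Ω.

Z = 44.26 + j410.9 Ω = 413.2∠83.9° Ω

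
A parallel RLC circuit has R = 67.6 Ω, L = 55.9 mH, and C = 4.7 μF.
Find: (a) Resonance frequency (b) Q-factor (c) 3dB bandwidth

Step 1 — Resonance: ω₀ = 1/√(LC) = 1/√(0.0559·4.7e-06) = 1951 rad/s.
Step 2 — f₀ = ω₀/(2π) = 310.5 Hz.
Step 3 — Parallel Q: Q = R/(ω₀L) = 67.6/(1951·0.0559) = 0.6199.
Step 4 — Bandwidth: Δω = ω₀/Q = 3147 rad/s; BW = Δω/(2π) = 500.9 Hz.

(a) f₀ = 310.5 Hz  (b) Q = 0.6199  (c) BW = 500.9 Hz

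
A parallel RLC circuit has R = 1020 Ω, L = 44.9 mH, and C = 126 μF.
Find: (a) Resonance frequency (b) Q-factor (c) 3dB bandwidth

Step 1 — Resonance: ω₀ = 1/√(LC) = 1/√(0.0449·0.000126) = 420.4 rad/s.
Step 2 — f₀ = ω₀/(2π) = 66.91 Hz.
Step 3 — Parallel Q: Q = R/(ω₀L) = 1020/(420.4·0.0449) = 54.03.
Step 4 — Bandwidth: Δω = ω₀/Q = 7.781 rad/s; BW = Δω/(2π) = 1.238 Hz.

(a) f₀ = 66.91 Hz  (b) Q = 54.03  (c) BW = 1.238 Hz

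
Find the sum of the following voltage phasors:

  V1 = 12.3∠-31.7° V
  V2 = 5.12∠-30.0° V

Step 1 — Convert each phasor to rectangular form:
  V1 = 12.3·(cos(-31.7°) + j·sin(-31.7°)) = 10.46 - j6.463 V
  V2 = 5.12·(cos(-30.0°) + j·sin(-30.0°)) = 4.434 - j2.56 V
Step 2 — Sum components: V_total = 14.9 - j9.023 V.
Step 3 — Convert to polar: |V_total| = 17.42 V, ∠V_total = -31.2°.

V_total = 17.42∠-31.2° V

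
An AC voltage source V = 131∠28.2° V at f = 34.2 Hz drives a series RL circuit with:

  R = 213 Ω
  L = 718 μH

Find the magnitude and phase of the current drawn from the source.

Step 1 — Angular frequency: ω = 2π·f = 2π·34.2 = 214.9 rad/s.
Step 2 — Component impedances:
  R: Z = R = 213 Ω
  L: Z = jωL = j·214.9·0.000718 = 0 + j0.1543 Ω
Step 3 — Series combination: Z_total = R + L = 213 + j0.1543 Ω = 213∠0.0° Ω.
Step 4 — Source phasor: V = 131∠28.2° V = 115.5 + j61.9 V.
Step 5 — Ohm's law: I = V / Z_total = (115.5 + j61.9) / (213 + j0.1543) = 0.5422 + j0.2902 A.
Step 6 — Convert to polar: |I| = 0.615 A, ∠I = 28.2°.

I = 0.615∠28.2° A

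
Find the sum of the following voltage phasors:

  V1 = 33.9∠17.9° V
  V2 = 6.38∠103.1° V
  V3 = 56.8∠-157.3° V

Step 1 — Convert each phasor to rectangular form:
  V1 = 33.9·(cos(17.9°) + j·sin(17.9°)) = 32.26 + j10.42 V
  V2 = 6.38·(cos(103.1°) + j·sin(103.1°)) = -1.446 + j6.214 V
  V3 = 56.8·(cos(-157.3°) + j·sin(-157.3°)) = -52.4 - j21.92 V
Step 2 — Sum components: V_total = -21.59 - j5.286 V.
Step 3 — Convert to polar: |V_total| = 22.22 V, ∠V_total = -166.2°.

V_total = 22.22∠-166.2° V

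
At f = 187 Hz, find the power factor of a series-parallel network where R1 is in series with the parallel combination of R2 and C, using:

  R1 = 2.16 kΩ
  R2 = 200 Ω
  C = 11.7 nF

Step 1 — Angular frequency: ω = 2π·f = 2π·187 = 1175 rad/s.
Step 2 — Component impedances:
  R1: Z = R = 2160 Ω
  R2: Z = R = 200 Ω
  C: Z = 1/(jωC) = -j/(ω·C) = 0 - j7.274e+04 Ω
Step 3 — Parallel branch: R2 || C = 1/(1/R2 + 1/C) = 200 - j0.5499 Ω.
Step 4 — Series with R1: Z_total = R1 + (R2 || C) = 2360 - j0.5499 Ω = 2360∠-0.0° Ω.
Step 5 — Power factor: PF = cos(φ) = Re(Z)/|Z| = 2360/2360 = 1.
Step 6 — Type: Im(Z) = -0.5499 ⇒ leading (phase φ = -0.0°).

PF = 1 (leading, φ = -0.0°)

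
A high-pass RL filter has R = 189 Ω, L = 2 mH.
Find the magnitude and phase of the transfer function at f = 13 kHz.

Step 1 — Angular frequency: ω = 2π·1.3e+04 = 8.168e+04 rad/s.
Step 2 — Transfer function: H(jω) = jωL/(R + jωL).
Step 3 — Numerator jωL = j·163.4; denominator R + jωL = 189 + j163.4.
Step 4 — H = 0.4276 + j0.4947.
Step 5 — Magnitude: |H| = 0.6539 (-3.7 dB); phase: φ = 49.2°.

|H| = 0.6539 (-3.7 dB), φ = 49.2°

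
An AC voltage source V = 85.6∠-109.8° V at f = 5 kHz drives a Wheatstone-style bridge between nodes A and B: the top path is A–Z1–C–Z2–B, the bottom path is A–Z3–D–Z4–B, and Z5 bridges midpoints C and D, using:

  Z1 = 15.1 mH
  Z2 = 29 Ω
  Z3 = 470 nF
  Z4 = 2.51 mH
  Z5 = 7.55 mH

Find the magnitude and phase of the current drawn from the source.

Step 1 — Angular frequency: ω = 2π·f = 2π·5000 = 3.142e+04 rad/s.
Step 2 — Component impedances:
  Z1: Z = jωL = j·3.142e+04·0.0151 = 0 + j474.4 Ω
  Z2: Z = R = 29 Ω
  Z3: Z = 1/(jωC) = -j/(ω·C) = 0 - j67.73 Ω
  Z4: Z = jωL = j·3.142e+04·0.00251 = 0 + j78.85 Ω
  Z5: Z = jωL = j·3.142e+04·0.00755 = 0 + j237.2 Ω
Step 3 — Bridge requires nodal analysis (the Z5 bridge couples midpoints C and D, so the two paths cannot be reduced to a simple series/parallel combination). Setting node B to ground and injecting 1 A at node A, the 3-node admittance system at A, C, D solves to V_A = Z_AB = 1.586 - j8.501 Ω = 8.648∠-79.4° Ω.
Step 4 — Source phasor: V = 85.6∠-109.8° V = -29 - j80.54 V.
Step 5 — Ohm's law: I = V / Z_total = (-29 - j80.54) / (1.586 - j8.501) = 8.54 - j5.004 A.
Step 6 — Convert to polar: |I| = 9.898 A, ∠I = -30.4°.

I = 9.898∠-30.4° A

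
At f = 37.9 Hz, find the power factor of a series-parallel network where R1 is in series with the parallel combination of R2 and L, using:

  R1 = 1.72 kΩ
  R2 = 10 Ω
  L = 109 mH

Step 1 — Angular frequency: ω = 2π·f = 2π·37.9 = 238.1 rad/s.
Step 2 — Component impedances:
  R1: Z = R = 1720 Ω
  R2: Z = R = 10 Ω
  L: Z = jωL = j·238.1·0.109 = 0 + j25.96 Ω
Step 3 — Parallel branch: R2 || L = 1/(1/R2 + 1/L) = 8.708 + j3.355 Ω.
Step 4 — Series with R1: Z_total = R1 + (R2 || L) = 1729 + j3.355 Ω = 1729∠0.1° Ω.
Step 5 — Power factor: PF = cos(φ) = Re(Z)/|Z| = 1729/1729 = 1.
Step 6 — Type: Im(Z) = 3.355 ⇒ lagging (phase φ = 0.1°).

PF = 1 (lagging, φ = 0.1°)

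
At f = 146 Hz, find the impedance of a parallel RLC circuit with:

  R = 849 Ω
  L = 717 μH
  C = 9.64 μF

Step 1 — Angular frequency: ω = 2π·f = 2π·146 = 917.3 rad/s.
Step 2 — Component impedances:
  R: Z = R = 849 Ω
  L: Z = jωL = j·917.3·0.000717 = 0 + j0.6577 Ω
  C: Z = 1/(jωC) = -j/(ω·C) = 0 - j113.1 Ω
Step 3 — Parallel combination: 1/Z_total = 1/R + 1/L + 1/C; Z_total = 0.0005155 + j0.6616 Ω = 0.6616∠90.0° Ω.

Z = 0.0005155 + j0.6616 Ω = 0.6616∠90.0° Ω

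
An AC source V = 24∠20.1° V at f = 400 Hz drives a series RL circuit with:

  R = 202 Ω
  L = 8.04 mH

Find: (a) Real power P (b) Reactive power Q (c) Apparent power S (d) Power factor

Step 1 — Angular frequency: ω = 2π·f = 2π·400 = 2513 rad/s.
Step 2 — Component impedances:
  R: Z = R = 202 Ω
  L: Z = jωL = j·2513·0.00804 = 0 + j20.21 Ω
Step 3 — Series combination: Z_total = R + L = 202 + j20.21 Ω = 203∠5.7° Ω.
Step 4 — Source phasor: V = 24∠20.1° V = 22.54 + j8.248 V.
Step 5 — Current: I = V / Z = 0.1145 + j0.02938 A = 0.1182∠14.4° A.
Step 6 — Complex power: S = V·I* = 2.823 + j0.2824 VA.
Step 7 — Real power: P = Re(S) = 2.823 W.
Step 8 — Reactive power: Q = Im(S) = 0.2824 VAR.
Step 9 — Apparent power: |S| = 2.837 VA.
Step 10 — Power factor: PF = P/|S| = 0.995 (lagging).

(a) P = 2.823 W  (b) Q = 0.2824 VAR  (c) S = 2.837 VA  (d) PF = 0.995 (lagging)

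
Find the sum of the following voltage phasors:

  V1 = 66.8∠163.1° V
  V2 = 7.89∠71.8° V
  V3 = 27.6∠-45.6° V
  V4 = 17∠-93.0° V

Step 1 — Convert each phasor to rectangular form:
  V1 = 66.8·(cos(163.1°) + j·sin(163.1°)) = -63.92 + j19.42 V
  V2 = 7.89·(cos(71.8°) + j·sin(71.8°)) = 2.464 + j7.495 V
  V3 = 27.6·(cos(-45.6°) + j·sin(-45.6°)) = 19.31 - j19.72 V
  V4 = 17·(cos(-93.0°) + j·sin(-93.0°)) = -0.8897 - j16.98 V
Step 2 — Sum components: V_total = -43.03 - j9.782 V.
Step 3 — Convert to polar: |V_total| = 44.13 V, ∠V_total = -167.2°.

V_total = 44.13∠-167.2° V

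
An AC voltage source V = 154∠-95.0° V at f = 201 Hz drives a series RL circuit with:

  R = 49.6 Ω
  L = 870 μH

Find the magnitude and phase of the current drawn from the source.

Step 1 — Angular frequency: ω = 2π·f = 2π·201 = 1263 rad/s.
Step 2 — Component impedances:
  R: Z = R = 49.6 Ω
  L: Z = jωL = j·1263·0.00087 = 0 + j1.099 Ω
Step 3 — Series combination: Z_total = R + L = 49.6 + j1.099 Ω = 49.61∠1.3° Ω.
Step 4 — Source phasor: V = 154∠-95.0° V = -13.42 - j153.4 V.
Step 5 — Ohm's law: I = V / Z_total = (-13.42 - j153.4) / (49.6 + j1.099) = -0.339 - j3.086 A.
Step 6 — Convert to polar: |I| = 3.104 A, ∠I = -96.3°.

I = 3.104∠-96.3° A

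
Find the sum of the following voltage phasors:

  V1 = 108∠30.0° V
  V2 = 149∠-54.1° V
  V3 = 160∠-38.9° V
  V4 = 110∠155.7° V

Step 1 — Convert each phasor to rectangular form:
  V1 = 108·(cos(30.0°) + j·sin(30.0°)) = 93.53 + j54 V
  V2 = 149·(cos(-54.1°) + j·sin(-54.1°)) = 87.37 - j120.7 V
  V3 = 160·(cos(-38.9°) + j·sin(-38.9°)) = 124.5 - j100.5 V
  V4 = 110·(cos(155.7°) + j·sin(155.7°)) = -100.3 + j45.27 V
Step 2 — Sum components: V_total = 205.2 - j121.9 V.
Step 3 — Convert to polar: |V_total| = 238.6 V, ∠V_total = -30.7°.

V_total = 238.6∠-30.7° V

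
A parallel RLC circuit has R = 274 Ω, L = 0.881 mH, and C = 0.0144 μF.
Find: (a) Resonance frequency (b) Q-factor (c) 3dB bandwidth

Step 1 — Resonance: ω₀ = 1/√(LC) = 1/√(0.000881·1.44e-08) = 2.808e+05 rad/s.
Step 2 — f₀ = ω₀/(2π) = 4.468e+04 Hz.
Step 3 — Parallel Q: Q = R/(ω₀L) = 274/(2.808e+05·0.000881) = 1.108.
Step 4 — Bandwidth: Δω = ω₀/Q = 2.534e+05 rad/s; BW = Δω/(2π) = 4.034e+04 Hz.

(a) f₀ = 4.468e+04 Hz  (b) Q = 1.108  (c) BW = 4.034e+04 Hz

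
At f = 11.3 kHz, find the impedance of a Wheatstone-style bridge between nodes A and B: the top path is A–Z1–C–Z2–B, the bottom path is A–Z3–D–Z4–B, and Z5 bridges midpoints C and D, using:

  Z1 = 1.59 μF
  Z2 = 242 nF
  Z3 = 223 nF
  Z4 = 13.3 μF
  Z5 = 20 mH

Step 1 — Angular frequency: ω = 2π·f = 2π·1.13e+04 = 7.1e+04 rad/s.
Step 2 — Component impedances:
  Z1: Z = 1/(jωC) = -j/(ω·C) = 0 - j8.858 Ω
  Z2: Z = 1/(jωC) = -j/(ω·C) = 0 - j58.2 Ω
  Z3: Z = 1/(jωC) = -j/(ω·C) = 0 - j63.16 Ω
  Z4: Z = 1/(jωC) = -j/(ω·C) = 0 - j1.059 Ω
  Z5: Z = jωL = j·7.1e+04·0.02 = 0 + j1420 Ω
Step 3 — Bridge requires nodal analysis (the Z5 bridge couples midpoints C and D, so the two paths cannot be reduced to a simple series/parallel combination). Setting node B to ground and injecting 1 A at node A, the 3-node admittance system at A, C, D solves to V_A = Z_AB = 0 - j33.37 Ω = 33.37∠-90.0° Ω.

Z = 0 - j33.37 Ω = 33.37∠-90.0° Ω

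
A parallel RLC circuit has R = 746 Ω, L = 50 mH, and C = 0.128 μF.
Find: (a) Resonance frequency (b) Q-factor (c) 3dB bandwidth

Step 1 — Resonance: ω₀ = 1/√(LC) = 1/√(0.05·1.28e-07) = 1.25e+04 rad/s.
Step 2 — f₀ = ω₀/(2π) = 1989 Hz.
Step 3 — Parallel Q: Q = R/(ω₀L) = 746/(1.25e+04·0.05) = 1.194.
Step 4 — Bandwidth: Δω = ω₀/Q = 1.047e+04 rad/s; BW = Δω/(2π) = 1667 Hz.

(a) f₀ = 1989 Hz  (b) Q = 1.194  (c) BW = 1667 Hz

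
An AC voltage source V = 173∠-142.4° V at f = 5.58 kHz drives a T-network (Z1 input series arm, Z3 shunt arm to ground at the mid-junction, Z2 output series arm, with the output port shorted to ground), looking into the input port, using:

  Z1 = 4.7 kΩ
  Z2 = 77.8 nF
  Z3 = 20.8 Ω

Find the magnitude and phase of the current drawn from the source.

Step 1 — Angular frequency: ω = 2π·f = 2π·5580 = 3.506e+04 rad/s.
Step 2 — Component impedances:
  Z1: Z = R = 4700 Ω
  Z2: Z = 1/(jωC) = -j/(ω·C) = 0 - j366.6 Ω
  Z3: Z = R = 20.8 Ω
Step 3 — With the output port shorted to ground, the output series arm Z2 runs from the junction to ground; the shunt arm Z3 also runs from the junction to ground. They appear in parallel: Z3 || Z2 = 20.73 - j1.176 Ω.
Step 4 — Series with input arm Z1: Z_in = Z1 + (Z3 || Z2) = 4721 - j1.176 Ω = 4721∠-0.0° Ω.
Step 5 — Source phasor: V = 173∠-142.4° V = -137.1 - j105.6 V.
Step 6 — Ohm's law: I = V / Z_total = (-137.1 - j105.6) / (4721 - j1.176) = -0.02903 - j0.02237 A.
Step 7 — Convert to polar: |I| = 0.03665 A, ∠I = -142.4°.

I = 0.03665∠-142.4° A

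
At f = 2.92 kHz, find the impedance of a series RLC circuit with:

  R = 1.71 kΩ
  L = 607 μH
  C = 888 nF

Step 1 — Angular frequency: ω = 2π·f = 2π·2920 = 1.835e+04 rad/s.
Step 2 — Component impedances:
  R: Z = R = 1710 Ω
  L: Z = jωL = j·1.835e+04·0.000607 = 0 + j11.14 Ω
  C: Z = 1/(jωC) = -j/(ω·C) = 0 - j61.38 Ω
Step 3 — Series combination: Z_total = R + L + C = 1710 - j50.24 Ω = 1711∠-1.7° Ω.

Z = 1710 - j50.24 Ω = 1711∠-1.7° Ω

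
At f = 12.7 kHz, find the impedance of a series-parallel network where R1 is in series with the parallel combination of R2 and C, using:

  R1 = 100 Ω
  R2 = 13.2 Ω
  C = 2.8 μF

Step 1 — Angular frequency: ω = 2π·f = 2π·1.27e+04 = 7.98e+04 rad/s.
Step 2 — Component impedances:
  R1: Z = R = 100 Ω
  R2: Z = R = 13.2 Ω
  C: Z = 1/(jωC) = -j/(ω·C) = 0 - j4.476 Ω
Step 3 — Parallel branch: R2 || C = 1/(1/R2 + 1/C) = 1.361 - j4.014 Ω.
Step 4 — Series with R1: Z_total = R1 + (R2 || C) = 101.4 - j4.014 Ω = 101.4∠-2.3° Ω.

Z = 101.4 - j4.014 Ω = 101.4∠-2.3° Ω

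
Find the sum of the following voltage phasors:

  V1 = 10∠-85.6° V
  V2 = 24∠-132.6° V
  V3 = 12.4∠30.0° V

Step 1 — Convert each phasor to rectangular form:
  V1 = 10·(cos(-85.6°) + j·sin(-85.6°)) = 0.7672 - j9.971 V
  V2 = 24·(cos(-132.6°) + j·sin(-132.6°)) = -16.25 - j17.67 V
  V3 = 12.4·(cos(30.0°) + j·sin(30.0°)) = 10.74 + j6.2 V
Step 2 — Sum components: V_total = -4.739 - j21.44 V.
Step 3 — Convert to polar: |V_total| = 21.95 V, ∠V_total = -102.5°.

V_total = 21.95∠-102.5° V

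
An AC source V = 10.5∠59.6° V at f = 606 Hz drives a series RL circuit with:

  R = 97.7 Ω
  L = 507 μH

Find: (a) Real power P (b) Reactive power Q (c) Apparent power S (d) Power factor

Step 1 — Angular frequency: ω = 2π·f = 2π·606 = 3808 rad/s.
Step 2 — Component impedances:
  R: Z = R = 97.7 Ω
  L: Z = jωL = j·3808·0.000507 = 0 + j1.93 Ω
Step 3 — Series combination: Z_total = R + L = 97.7 + j1.93 Ω = 97.72∠1.1° Ω.
Step 4 — Source phasor: V = 10.5∠59.6° V = 5.313 + j9.056 V.
Step 5 — Current: I = V / Z = 0.05619 + j0.09159 A = 0.1075∠58.5° A.
Step 6 — Complex power: S = V·I* = 1.128 + j0.02229 VA.
Step 7 — Real power: P = Re(S) = 1.128 W.
Step 8 — Reactive power: Q = Im(S) = 0.02229 VAR.
Step 9 — Apparent power: |S| = 1.128 VA.
Step 10 — Power factor: PF = P/|S| = 0.9998 (lagging).

(a) P = 1.128 W  (b) Q = 0.02229 VAR  (c) S = 1.128 VA  (d) PF = 0.9998 (lagging)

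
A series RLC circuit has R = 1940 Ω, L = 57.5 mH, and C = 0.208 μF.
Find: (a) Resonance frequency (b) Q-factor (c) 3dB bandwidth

Step 1 — Resonance condition Im(Z)=0 gives ω₀ = 1/√(LC).
Step 2 — ω₀ = 1/√(0.0575·2.08e-07) = 9144 rad/s.
Step 3 — f₀ = ω₀/(2π) = 1455 Hz.
Step 4 — Series Q: Q = ω₀L/R = 9144·0.0575/1940 = 0.271.
Step 5 — 3dB bandwidth: Δω = ω₀/Q = 3.374e+04 rad/s; BW = Δω/(2π) = 5370 Hz.

(a) f₀ = 1455 Hz  (b) Q = 0.271  (c) BW = 5370 Hz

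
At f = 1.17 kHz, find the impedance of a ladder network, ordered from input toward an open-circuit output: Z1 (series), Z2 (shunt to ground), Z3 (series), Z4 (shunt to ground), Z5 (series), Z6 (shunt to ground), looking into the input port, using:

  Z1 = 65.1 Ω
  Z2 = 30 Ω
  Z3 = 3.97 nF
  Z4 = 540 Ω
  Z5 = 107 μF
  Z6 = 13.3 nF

Step 1 — Angular frequency: ω = 2π·f = 2π·1170 = 7351 rad/s.
Step 2 — Component impedances:
  Z1: Z = R = 65.1 Ω
  Z2: Z = R = 30 Ω
  Z3: Z = 1/(jωC) = -j/(ω·C) = 0 - j3.426e+04 Ω
  Z4: Z = R = 540 Ω
  Z5: Z = 1/(jωC) = -j/(ω·C) = 0 - j1.271 Ω
  Z6: Z = 1/(jωC) = -j/(ω·C) = 0 - j1.023e+04 Ω
Step 3 — Ladder network (open output): work backward from the far end, alternating series and parallel combinations. Z_in = 95.1 - j0.02624 Ω = 95.1∠-0.0° Ω.

Z = 95.1 - j0.02624 Ω = 95.1∠-0.0° Ω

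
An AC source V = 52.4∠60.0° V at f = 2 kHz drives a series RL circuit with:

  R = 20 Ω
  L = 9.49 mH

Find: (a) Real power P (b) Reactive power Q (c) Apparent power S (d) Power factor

Step 1 — Angular frequency: ω = 2π·f = 2π·2000 = 1.257e+04 rad/s.
Step 2 — Component impedances:
  R: Z = R = 20 Ω
  L: Z = jωL = j·1.257e+04·0.00949 = 0 + j119.3 Ω
Step 3 — Series combination: Z_total = R + L = 20 + j119.3 Ω = 120.9∠80.5° Ω.
Step 4 — Source phasor: V = 52.4∠60.0° V = 26.2 + j45.38 V.
Step 5 — Current: I = V / Z = 0.406 - j0.1516 A = 0.4333∠-20.5° A.
Step 6 — Complex power: S = V·I* = 3.756 + j22.39 VA.
Step 7 — Real power: P = Re(S) = 3.756 W.
Step 8 — Reactive power: Q = Im(S) = 22.39 VAR.
Step 9 — Apparent power: |S| = 22.71 VA.
Step 10 — Power factor: PF = P/|S| = 0.1654 (lagging).

(a) P = 3.756 W  (b) Q = 22.39 VAR  (c) S = 22.71 VA  (d) PF = 0.1654 (lagging)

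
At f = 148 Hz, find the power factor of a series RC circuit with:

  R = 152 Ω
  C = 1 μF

Step 1 — Angular frequency: ω = 2π·f = 2π·148 = 929.9 rad/s.
Step 2 — Component impedances:
  R: Z = R = 152 Ω
  C: Z = 1/(jωC) = -j/(ω·C) = 0 - j1075 Ω
Step 3 — Series combination: Z_total = R + C = 152 - j1075 Ω = 1086∠-82.0° Ω.
Step 4 — Power factor: PF = cos(φ) = Re(Z)/|Z| = 152/1086 = 0.14.
Step 5 — Type: Im(Z) = -1075 ⇒ leading (phase φ = -82.0°).

PF = 0.14 (leading, φ = -82.0°)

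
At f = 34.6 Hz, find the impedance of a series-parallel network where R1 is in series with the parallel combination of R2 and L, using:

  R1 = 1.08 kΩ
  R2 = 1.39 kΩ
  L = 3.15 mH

Step 1 — Angular frequency: ω = 2π·f = 2π·34.6 = 217.4 rad/s.
Step 2 — Component impedances:
  R1: Z = R = 1080 Ω
  R2: Z = R = 1390 Ω
  L: Z = jωL = j·217.4·0.00315 = 0 + j0.6848 Ω
Step 3 — Parallel branch: R2 || L = 1/(1/R2 + 1/L) = 0.0003374 + j0.6848 Ω.
Step 4 — Series with R1: Z_total = R1 + (R2 || L) = 1080 + j0.6848 Ω = 1080∠0.0° Ω.

Z = 1080 + j0.6848 Ω = 1080∠0.0° Ω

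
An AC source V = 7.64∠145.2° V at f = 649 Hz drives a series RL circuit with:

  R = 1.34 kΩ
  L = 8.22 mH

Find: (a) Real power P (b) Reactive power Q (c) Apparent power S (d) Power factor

Step 1 — Angular frequency: ω = 2π·f = 2π·649 = 4078 rad/s.
Step 2 — Component impedances:
  R: Z = R = 1340 Ω
  L: Z = jωL = j·4078·0.00822 = 0 + j33.52 Ω
Step 3 — Series combination: Z_total = R + L = 1340 + j33.52 Ω = 1340∠1.4° Ω.
Step 4 — Source phasor: V = 7.64∠145.2° V = -6.274 + j4.36 V.
Step 5 — Current: I = V / Z = -0.004598 + j0.003369 A = 0.0057∠143.8° A.
Step 6 — Complex power: S = V·I* = 0.04353 + j0.001089 VA.
Step 7 — Real power: P = Re(S) = 0.04353 W.
Step 8 — Reactive power: Q = Im(S) = 0.001089 VAR.
Step 9 — Apparent power: |S| = 0.04355 VA.
Step 10 — Power factor: PF = P/|S| = 0.9997 (lagging).

(a) P = 0.04353 W  (b) Q = 0.001089 VAR  (c) S = 0.04355 VA  (d) PF = 0.9997 (lagging)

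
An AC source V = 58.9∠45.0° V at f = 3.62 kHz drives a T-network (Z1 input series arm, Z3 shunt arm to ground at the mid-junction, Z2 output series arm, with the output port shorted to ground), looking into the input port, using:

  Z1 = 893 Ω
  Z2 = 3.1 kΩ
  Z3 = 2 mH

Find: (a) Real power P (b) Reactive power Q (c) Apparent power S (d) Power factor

Step 1 — Angular frequency: ω = 2π·f = 2π·3620 = 2.275e+04 rad/s.
Step 2 — Component impedances:
  Z1: Z = R = 893 Ω
  Z2: Z = R = 3100 Ω
  Z3: Z = jωL = j·2.275e+04·0.002 = 0 + j45.49 Ω
Step 3 — With the output port shorted to ground, the output series arm Z2 runs from the junction to ground; the shunt arm Z3 also runs from the junction to ground. They appear in parallel: Z3 || Z2 = 0.6674 + j45.48 Ω.
Step 4 — Series with input arm Z1: Z_in = Z1 + (Z3 || Z2) = 893.7 + j45.48 Ω = 894.8∠2.9° Ω.
Step 5 — Source phasor: V = 58.9∠45.0° V = 41.65 + j41.65 V.
Step 6 — Current: I = V / Z = 0.04885 + j0.04412 A = 0.06582∠42.1° A.
Step 7 — Complex power: S = V·I* = 3.872 + j0.1971 VA.
Step 8 — Real power: P = Re(S) = 3.872 W.
Step 9 — Reactive power: Q = Im(S) = 0.1971 VAR.
Step 10 — Apparent power: |S| = 3.877 VA.
Step 11 — Power factor: PF = P/|S| = 0.9987 (lagging).

(a) P = 3.872 W  (b) Q = 0.1971 VAR  (c) S = 3.877 VA  (d) PF = 0.9987 (lagging)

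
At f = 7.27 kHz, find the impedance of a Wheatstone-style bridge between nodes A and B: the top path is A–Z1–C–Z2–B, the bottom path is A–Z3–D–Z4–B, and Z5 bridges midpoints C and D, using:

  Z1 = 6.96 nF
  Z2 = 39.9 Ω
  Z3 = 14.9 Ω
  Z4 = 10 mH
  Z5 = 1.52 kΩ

Step 1 — Angular frequency: ω = 2π·f = 2π·7270 = 4.568e+04 rad/s.
Step 2 — Component impedances:
  Z1: Z = 1/(jωC) = -j/(ω·C) = 0 - j3145 Ω
  Z2: Z = R = 39.9 Ω
  Z3: Z = R = 14.9 Ω
  Z4: Z = jωL = j·4.568e+04·0.01 = 0 + j456.8 Ω
  Z5: Z = R = 1520 Ω
Step 3 — Bridge requires nodal analysis (the Z5 bridge couples midpoints C and D, so the two paths cannot be reduced to a simple series/parallel combination). Setting node B to ground and injecting 1 A at node A, the 3-node admittance system at A, C, D solves to V_A = Z_AB = 181.6 + j472.6 Ω = 506.3∠69.0° Ω.

Z = 181.6 + j472.6 Ω = 506.3∠69.0° Ω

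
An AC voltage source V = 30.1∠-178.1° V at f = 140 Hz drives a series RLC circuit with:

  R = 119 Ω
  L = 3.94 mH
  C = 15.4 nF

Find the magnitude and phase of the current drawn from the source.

Step 1 — Angular frequency: ω = 2π·f = 2π·140 = 879.6 rad/s.
Step 2 — Component impedances:
  R: Z = R = 119 Ω
  L: Z = jωL = j·879.6·0.00394 = 0 + j3.466 Ω
  C: Z = 1/(jωC) = -j/(ω·C) = 0 - j7.382e+04 Ω
Step 3 — Series combination: Z_total = R + L + C = 119 - j7.382e+04 Ω = 7.382e+04∠-89.9° Ω.
Step 4 — Source phasor: V = 30.1∠-178.1° V = -30.08 - j0.998 V.
Step 5 — Ohm's law: I = V / Z_total = (-30.08 - j0.998) / (119 - j7.382e+04) = 1.286e-05 - j0.0004076 A.
Step 6 — Convert to polar: |I| = 0.0004078 A, ∠I = -88.2°.

I = 0.0004078∠-88.2° A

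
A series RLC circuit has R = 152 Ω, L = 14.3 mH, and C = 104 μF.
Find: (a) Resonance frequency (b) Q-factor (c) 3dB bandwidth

Step 1 — Resonance condition Im(Z)=0 gives ω₀ = 1/√(LC).
Step 2 — ω₀ = 1/√(0.0143·0.000104) = 820 rad/s.
Step 3 — f₀ = ω₀/(2π) = 130.5 Hz.
Step 4 — Series Q: Q = ω₀L/R = 820·0.0143/152 = 0.07714.
Step 5 — 3dB bandwidth: Δω = ω₀/Q = 1.063e+04 rad/s; BW = Δω/(2π) = 1692 Hz.

(a) f₀ = 130.5 Hz  (b) Q = 0.07714  (c) BW = 1692 Hz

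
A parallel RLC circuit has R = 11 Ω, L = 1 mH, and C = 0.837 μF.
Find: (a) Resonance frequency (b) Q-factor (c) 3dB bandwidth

Step 1 — Resonance: ω₀ = 1/√(LC) = 1/√(0.001·8.37e-07) = 3.457e+04 rad/s.
Step 2 — f₀ = ω₀/(2π) = 5501 Hz.
Step 3 — Parallel Q: Q = R/(ω₀L) = 11/(3.457e+04·0.001) = 0.3182.
Step 4 — Bandwidth: Δω = ω₀/Q = 1.086e+05 rad/s; BW = Δω/(2π) = 1.729e+04 Hz.

(a) f₀ = 5501 Hz  (b) Q = 0.3182  (c) BW = 1.729e+04 Hz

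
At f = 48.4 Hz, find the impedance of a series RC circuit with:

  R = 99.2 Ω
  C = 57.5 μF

Step 1 — Angular frequency: ω = 2π·f = 2π·48.4 = 304.1 rad/s.
Step 2 — Component impedances:
  R: Z = R = 99.2 Ω
  C: Z = 1/(jωC) = -j/(ω·C) = 0 - j57.19 Ω
Step 3 — Series combination: Z_total = R + C = 99.2 - j57.19 Ω = 114.5∠-30.0° Ω.

Z = 99.2 - j57.19 Ω = 114.5∠-30.0° Ω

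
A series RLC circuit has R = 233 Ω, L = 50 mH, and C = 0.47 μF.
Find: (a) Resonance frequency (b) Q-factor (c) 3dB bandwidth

Step 1 — Resonance condition Im(Z)=0 gives ω₀ = 1/√(LC).
Step 2 — ω₀ = 1/√(0.05·4.7e-07) = 6523 rad/s.
Step 3 — f₀ = ω₀/(2π) = 1038 Hz.
Step 4 — Series Q: Q = ω₀L/R = 6523·0.05/233 = 1.4.
Step 5 — 3dB bandwidth: Δω = ω₀/Q = 4660 rad/s; BW = Δω/(2π) = 741.7 Hz.

(a) f₀ = 1038 Hz  (b) Q = 1.4  (c) BW = 741.7 Hz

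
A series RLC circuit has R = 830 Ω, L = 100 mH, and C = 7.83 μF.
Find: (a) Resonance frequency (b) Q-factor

Step 1 — Resonance condition Im(Z)=0 gives ω₀ = 1/√(LC).
Step 2 — ω₀ = 1/√(0.1·7.83e-06) = 1130 rad/s.
Step 3 — f₀ = ω₀/(2π) = 179.9 Hz.
Step 4 — Series Q: Q = ω₀L/R = 1130·0.1/830 = 0.1362.

(a) f₀ = 179.9 Hz  (b) Q = 0.1362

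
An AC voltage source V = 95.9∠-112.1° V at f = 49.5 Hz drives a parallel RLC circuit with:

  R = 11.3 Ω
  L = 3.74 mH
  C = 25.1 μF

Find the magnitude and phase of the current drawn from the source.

Step 1 — Angular frequency: ω = 2π·f = 2π·49.5 = 311 rad/s.
Step 2 — Component impedances:
  R: Z = R = 11.3 Ω
  L: Z = jωL = j·311·0.00374 = 0 + j1.163 Ω
  C: Z = 1/(jωC) = -j/(ω·C) = 0 - j128.1 Ω
Step 3 — Parallel combination: 1/Z_total = 1/R + 1/L + 1/C; Z_total = 0.1206 + j1.161 Ω = 1.168∠84.1° Ω.
Step 4 — Source phasor: V = 95.9∠-112.1° V = -36.08 - j88.85 V.
Step 5 — Ohm's law: I = V / Z_total = (-36.08 - j88.85) / (0.1206 + j1.161) = -78.89 + j22.87 A.
Step 6 — Convert to polar: |I| = 82.14 A, ∠I = 163.8°.

I = 82.14∠163.8° A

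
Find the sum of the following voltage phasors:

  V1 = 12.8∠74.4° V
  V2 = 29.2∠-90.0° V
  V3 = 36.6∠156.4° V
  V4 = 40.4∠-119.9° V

Step 1 — Convert each phasor to rectangular form:
  V1 = 12.8·(cos(74.4°) + j·sin(74.4°)) = 3.442 + j12.33 V
  V2 = 29.2·(cos(-90.0°) + j·sin(-90.0°)) = 0 - j29.2 V
  V3 = 36.6·(cos(156.4°) + j·sin(156.4°)) = -33.54 + j14.65 V
  V4 = 40.4·(cos(-119.9°) + j·sin(-119.9°)) = -20.14 - j35.02 V
Step 2 — Sum components: V_total = -50.24 - j37.24 V.
Step 3 — Convert to polar: |V_total| = 62.53 V, ∠V_total = -143.4°.

V_total = 62.53∠-143.4° V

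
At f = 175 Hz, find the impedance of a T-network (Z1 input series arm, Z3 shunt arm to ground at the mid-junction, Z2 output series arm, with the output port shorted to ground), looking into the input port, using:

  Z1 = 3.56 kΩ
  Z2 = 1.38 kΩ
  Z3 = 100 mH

Step 1 — Angular frequency: ω = 2π·f = 2π·175 = 1100 rad/s.
Step 2 — Component impedances:
  Z1: Z = R = 3560 Ω
  Z2: Z = R = 1380 Ω
  Z3: Z = jωL = j·1100·0.1 = 0 + j110 Ω
Step 3 — With the output port shorted to ground, the output series arm Z2 runs from the junction to ground; the shunt arm Z3 also runs from the junction to ground. They appear in parallel: Z3 || Z2 = 8.706 + j109.3 Ω.
Step 4 — Series with input arm Z1: Z_in = Z1 + (Z3 || Z2) = 3569 + j109.3 Ω = 3570∠1.8° Ω.

Z = 3569 + j109.3 Ω = 3570∠1.8° Ω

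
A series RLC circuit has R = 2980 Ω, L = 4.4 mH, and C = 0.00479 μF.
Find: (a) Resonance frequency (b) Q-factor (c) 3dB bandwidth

Step 1 — Resonance: ω₀ = 1/√(LC) = 1/√(0.0044·4.79e-09) = 2.178e+05 rad/s.
Step 2 — f₀ = ω₀/(2π) = 3.467e+04 Hz.
Step 3 — Series Q: Q = ω₀L/R = 2.178e+05·0.0044/2980 = 0.3216.
Step 4 — Bandwidth: Δω = ω₀/Q = 6.773e+05 rad/s; BW = Δω/(2π) = 1.078e+05 Hz.

(a) f₀ = 3.467e+04 Hz  (b) Q = 0.3216  (c) BW = 1.078e+05 Hz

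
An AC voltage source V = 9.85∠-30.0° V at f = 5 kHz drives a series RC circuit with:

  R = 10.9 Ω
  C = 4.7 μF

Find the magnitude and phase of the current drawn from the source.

Step 1 — Angular frequency: ω = 2π·f = 2π·5000 = 3.142e+04 rad/s.
Step 2 — Component impedances:
  R: Z = R = 10.9 Ω
  C: Z = 1/(jωC) = -j/(ω·C) = 0 - j6.773 Ω
Step 3 — Series combination: Z_total = R + C = 10.9 - j6.773 Ω = 12.83∠-31.9° Ω.
Step 4 — Source phasor: V = 9.85∠-30.0° V = 8.53 - j4.925 V.
Step 5 — Ohm's law: I = V / Z_total = (8.53 - j4.925) / (10.9 - j6.773) = 0.7672 + j0.02483 A.
Step 6 — Convert to polar: |I| = 0.7676 A, ∠I = 1.9°.

I = 0.7676∠1.9° A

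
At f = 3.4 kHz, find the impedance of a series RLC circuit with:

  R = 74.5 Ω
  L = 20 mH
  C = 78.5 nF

Step 1 — Angular frequency: ω = 2π·f = 2π·3400 = 2.136e+04 rad/s.
Step 2 — Component impedances:
  R: Z = R = 74.5 Ω
  L: Z = jωL = j·2.136e+04·0.02 = 0 + j427.3 Ω
  C: Z = 1/(jωC) = -j/(ω·C) = 0 - j596.3 Ω
Step 3 — Series combination: Z_total = R + L + C = 74.5 - j169.1 Ω = 184.7∠-66.2° Ω.

Z = 74.5 - j169.1 Ω = 184.7∠-66.2° Ω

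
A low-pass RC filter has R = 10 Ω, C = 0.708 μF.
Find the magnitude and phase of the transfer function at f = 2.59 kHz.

Step 1 — Angular frequency: ω = 2π·2590 = 1.627e+04 rad/s.
Step 2 — Transfer function: H(jω) = 1/(1 + jωRC).
Step 3 — Denominator: 1 + jωRC = 1 + j·1.627e+04·10·7.08e-07 = 1 + j0.1152.
Step 4 — H = 0.9869 - j0.1137.
Step 5 — Magnitude: |H| = 0.9934 (-0.1 dB); phase: φ = -6.6°.

|H| = 0.9934 (-0.1 dB), φ = -6.6°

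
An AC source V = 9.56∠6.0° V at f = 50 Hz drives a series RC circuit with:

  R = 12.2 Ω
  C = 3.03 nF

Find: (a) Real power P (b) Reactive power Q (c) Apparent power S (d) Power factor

Step 1 — Angular frequency: ω = 2π·f = 2π·50 = 314.2 rad/s.
Step 2 — Component impedances:
  R: Z = R = 12.2 Ω
  C: Z = 1/(jωC) = -j/(ω·C) = 0 - j1.051e+06 Ω
Step 3 — Series combination: Z_total = R + C = 12.2 - j1.051e+06 Ω = 1.051e+06∠-90.0° Ω.
Step 4 — Source phasor: V = 9.56∠6.0° V = 9.508 + j0.9993 V.
Step 5 — Current: I = V / Z = -9.511e-07 + j9.05e-06 A = 9.1e-06∠96.0° A.
Step 6 — Complex power: S = V·I* = 1.01e-09 - j8.7e-05 VA.
Step 7 — Real power: P = Re(S) = 1.01e-09 W.
Step 8 — Reactive power: Q = Im(S) = -8.7e-05 VAR.
Step 9 — Apparent power: |S| = 8.7e-05 VA.
Step 10 — Power factor: PF = P/|S| = 1.161e-05 (leading).

(a) P = 1.01e-09 W  (b) Q = -8.7e-05 VAR  (c) S = 8.7e-05 VA  (d) PF = 1.161e-05 (leading)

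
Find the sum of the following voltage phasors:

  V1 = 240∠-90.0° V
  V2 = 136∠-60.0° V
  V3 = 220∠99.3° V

Step 1 — Convert each phasor to rectangular form:
  V1 = 240·(cos(-90.0°) + j·sin(-90.0°)) = 0 - j240 V
  V2 = 136·(cos(-60.0°) + j·sin(-60.0°)) = 68 - j117.8 V
  V3 = 220·(cos(99.3°) + j·sin(99.3°)) = -35.55 + j217.1 V
Step 2 — Sum components: V_total = 32.45 - j140.7 V.
Step 3 — Convert to polar: |V_total| = 144.4 V, ∠V_total = -77.0°.

V_total = 144.4∠-77.0° V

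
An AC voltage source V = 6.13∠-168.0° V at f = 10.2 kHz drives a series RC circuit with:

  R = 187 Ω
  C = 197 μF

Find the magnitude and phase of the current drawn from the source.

Step 1 — Angular frequency: ω = 2π·f = 2π·1.02e+04 = 6.409e+04 rad/s.
Step 2 — Component impedances:
  R: Z = R = 187 Ω
  C: Z = 1/(jωC) = -j/(ω·C) = 0 - j0.07921 Ω
Step 3 — Series combination: Z_total = R + C = 187 - j0.07921 Ω = 187∠-0.0° Ω.
Step 4 — Source phasor: V = 6.13∠-168.0° V = -5.996 - j1.274 V.
Step 5 — Ohm's law: I = V / Z_total = (-5.996 - j1.274) / (187 - j0.07921) = -0.03206 - j0.006829 A.
Step 6 — Convert to polar: |I| = 0.03278 A, ∠I = -168.0°.

I = 0.03278∠-168.0° A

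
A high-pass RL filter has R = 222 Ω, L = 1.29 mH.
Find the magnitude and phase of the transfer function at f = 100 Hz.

Step 1 — Angular frequency: ω = 2π·100 = 628.3 rad/s.
Step 2 — Transfer function: H(jω) = jωL/(R + jωL).
Step 3 — Numerator jωL = j·0.8105; denominator R + jωL = 222 + j0.8105.
Step 4 — H = 1.333e-05 + j0.003651.
Step 5 — Magnitude: |H| = 0.003651 (-48.8 dB); phase: φ = 89.8°.

|H| = 0.003651 (-48.8 dB), φ = 89.8°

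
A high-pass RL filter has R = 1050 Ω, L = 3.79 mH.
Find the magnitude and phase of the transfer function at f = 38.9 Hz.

Step 1 — Angular frequency: ω = 2π·38.9 = 244.4 rad/s.
Step 2 — Transfer function: H(jω) = jωL/(R + jωL).
Step 3 — Numerator jωL = j·0.9263; denominator R + jωL = 1050 + j0.9263.
Step 4 — H = 7.783e-07 + j0.0008822.
Step 5 — Magnitude: |H| = 0.0008822 (-61.1 dB); phase: φ = 89.9°.

|H| = 0.0008822 (-61.1 dB), φ = 89.9°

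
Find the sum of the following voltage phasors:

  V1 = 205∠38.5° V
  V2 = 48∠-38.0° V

Step 1 — Convert each phasor to rectangular form:
  V1 = 205·(cos(38.5°) + j·sin(38.5°)) = 160.4 + j127.6 V
  V2 = 48·(cos(-38.0°) + j·sin(-38.0°)) = 37.82 - j29.55 V
Step 2 — Sum components: V_total = 198.3 + j98.06 V.
Step 3 — Convert to polar: |V_total| = 221.2 V, ∠V_total = 26.3°.

V_total = 221.2∠26.3° V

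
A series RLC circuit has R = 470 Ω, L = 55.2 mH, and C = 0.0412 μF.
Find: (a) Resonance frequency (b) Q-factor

Step 1 — Resonance condition Im(Z)=0 gives ω₀ = 1/√(LC).
Step 2 — ω₀ = 1/√(0.0552·4.12e-08) = 2.097e+04 rad/s.
Step 3 — f₀ = ω₀/(2π) = 3337 Hz.
Step 4 — Series Q: Q = ω₀L/R = 2.097e+04·0.0552/470 = 2.463.

(a) f₀ = 3337 Hz  (b) Q = 2.463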